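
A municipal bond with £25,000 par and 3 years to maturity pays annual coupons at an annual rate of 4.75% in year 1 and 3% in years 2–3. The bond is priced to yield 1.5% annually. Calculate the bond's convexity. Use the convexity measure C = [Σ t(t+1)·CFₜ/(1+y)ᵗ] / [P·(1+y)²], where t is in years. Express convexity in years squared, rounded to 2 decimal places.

11.06

With y = 0.015:
  t   CF        PV=CF/(1+0.015)^t    t·PV        t(t+1)·PV
  1     1,187.50     1,169.9507     1,169.9507       2,339.9015
  2       750.00       727.9963     1,455.9926       4,367.9779
  3    25,750.00    24,625.1626    73,875.4878     295,501.9511
  Σ                 26,523.1096    76,501.4311     302,209.8304
P = 26,523.1096.
Convexity = Σ t(t+1)·PV / [P·(1+y)²] = 302,209.8304 / (26,523.1096 × 1.030225) = 11.05992.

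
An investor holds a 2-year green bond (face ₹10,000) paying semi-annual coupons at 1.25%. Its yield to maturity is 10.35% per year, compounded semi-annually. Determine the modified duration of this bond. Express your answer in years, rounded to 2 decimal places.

1.88 years

Periodic yield y = 0.05175. First find Macaulay duration:
  t   CF        PV=CF/(1+0.05175)^t    t·PV
  1        62.50        59.4248        59.4248
  2        62.50        56.5008       113.0017
  3        62.50        53.7208       161.1624
  4    10,062.50     8,223.4832    32,893.9329
  Σ                  8,393.1296    33,227.5217
P = 8,393.1296; Macaulay duration = 33,227.5217 / 8,393.1296 = 3.95890 half-year periods = 1.97945 years.
Modified duration = D_Mac / (1 + y) = 1.97945 / 1.05175 = 1.88205 years.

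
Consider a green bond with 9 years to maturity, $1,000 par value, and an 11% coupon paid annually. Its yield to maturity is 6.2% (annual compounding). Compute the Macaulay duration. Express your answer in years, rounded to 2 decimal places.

Periodic yield y = 0.062. Discount each cash flow and weight by its year:
  t   CF        PV=CF/(1+0.062)^t    t·PV
  1       110.00       103.5782       103.5782
  2       110.00        97.5312       195.0624
  3       110.00        91.8373       275.5119
  4       110.00        86.4758       345.9032
  5       110.00        81.4273       407.1366
  6       110.00        76.6736       460.0413
  7       110.00        72.1973       505.3812
  8       110.00        67.9824       543.8593
  9     1,110.00       645.9551     5,813.5959
  Σ                  1,323.6582     8,650.0700
Price P = Σ PV = 1,323.6582.
Macaulay duration = Σ(t·PV) / P = 8,650.0700 / 1,323.6582 = 6.53497 years.

6.53 years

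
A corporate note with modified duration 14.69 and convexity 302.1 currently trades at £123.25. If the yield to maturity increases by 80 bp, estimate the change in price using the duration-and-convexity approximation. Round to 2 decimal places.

-£13.29

Duration effect: -D_mod·Δy = -14.69 × (+0.008) = -0.117520
Convexity effect: ½·C·(Δy)² = 0.5 × 302.1 × (0.008)² = +0.0096672
ΔP/P ≈ -0.117520 + 0.0096672 = -0.1078528
ΔP ≈ 123.25 × (-0.1078528) = -13.2928576.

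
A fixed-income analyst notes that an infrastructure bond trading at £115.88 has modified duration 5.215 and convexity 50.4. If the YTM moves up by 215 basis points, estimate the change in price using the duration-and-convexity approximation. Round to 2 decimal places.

Duration effect: -D_mod·Δy = -5.215 × (+0.0215) = -0.1121225
Convexity effect: ½·C·(Δy)² = 0.5 × 50.4 × (0.0215)² = +0.0116487
ΔP/P ≈ -0.1121225 + 0.0116487 = -0.1004738
ΔP ≈ 115.88 × (-0.1004738) = -11.642903944.

-£11.64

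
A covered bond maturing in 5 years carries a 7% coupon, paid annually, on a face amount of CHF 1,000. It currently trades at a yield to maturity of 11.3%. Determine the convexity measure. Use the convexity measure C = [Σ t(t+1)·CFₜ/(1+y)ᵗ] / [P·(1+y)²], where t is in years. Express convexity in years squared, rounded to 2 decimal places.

19.92

With y = 0.113:
  t   CF        PV=CF/(1+0.113)^t    t·PV        t(t+1)·PV
  1        70.00        62.8931        62.8931         125.7862
  2        70.00        56.5077       113.0154         339.0463
  3        70.00        50.7706       152.3119         609.2476
  4        70.00        45.6160       182.4641         912.3204
  5     1,070.00       626.4811     3,132.4054      18,794.4322
  Σ                    842.2685     3,643.0898      20,780.8326
P = 842.2685.
Convexity = Σ t(t+1)·PV / [P·(1+y)²] = 20,780.8326 / (842.2685 × 1.238769) = 19.91691.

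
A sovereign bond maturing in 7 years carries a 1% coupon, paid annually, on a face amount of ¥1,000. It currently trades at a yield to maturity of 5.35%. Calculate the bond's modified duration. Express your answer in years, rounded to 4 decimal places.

6.4130 years

Periodic yield y = 0.0535. First find Macaulay duration:
  t   CF        PV=CF/(1+0.0535)^t    t·PV
  1        10.00         9.4922         9.4922
  2        10.00         9.0101        18.0203
  3        10.00         8.5526        25.6577
  4        10.00         8.1182        32.4730
  5        10.00         7.7060        38.5298
  6        10.00         7.3146        43.8878
  7     1,010.00       701.2609     4,908.8260
  Σ                    751.4546     5,076.8867
P = 751.4546; Macaulay duration = 5,076.8867 / 751.4546 = 6.75608 years.
Modified duration = D_Mac / (1 + y) = 6.75608 / 1.0535 = 6.41298 years.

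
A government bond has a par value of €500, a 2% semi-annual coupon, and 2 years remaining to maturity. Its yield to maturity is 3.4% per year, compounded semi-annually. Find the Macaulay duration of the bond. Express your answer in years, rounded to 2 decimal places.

1.97 years

Periodic yield y = 0.017. Discount each cash flow and weight by its period:
  t   CF        PV=CF/(1+0.017)^t    t·PV
  1         5.00         4.9164         4.9164
  2         5.00         4.8342         9.6685
  3         5.00         4.7534        14.2603
  4       505.00       472.0713     1,888.2851
  Σ                    486.5754     1,917.1303
Price P = Σ PV = 486.5754.
Macaulay duration = Σ(t·PV) / P = 1,917.1303 / 486.5754 = 3.94005 half-year periods.
In years: 3.94005 / 2 = 1.97002 years.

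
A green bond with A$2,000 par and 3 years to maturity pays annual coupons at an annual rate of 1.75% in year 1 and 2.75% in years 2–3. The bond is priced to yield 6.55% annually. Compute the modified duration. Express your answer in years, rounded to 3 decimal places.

2.755 years

Periodic yield y = 0.0655. First find Macaulay duration:
  t   CF        PV=CF/(1+0.0655)^t    t·PV
  1        35.00        32.8484        32.8484
  2        55.00        48.4458        96.8915
  3     2,055.00     1,698.8360     5,096.5081
  Σ                  1,780.1302     5,226.2480
P = 1,780.1302; Macaulay duration = 5,226.2480 / 1,780.1302 = 2.93588 years.
Modified duration = D_Mac / (1 + y) = 2.93588 / 1.0655 = 2.75540 years.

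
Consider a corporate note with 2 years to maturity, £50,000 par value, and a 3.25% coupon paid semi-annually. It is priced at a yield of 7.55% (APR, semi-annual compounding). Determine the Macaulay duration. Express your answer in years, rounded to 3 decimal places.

1.950 years

Periodic yield y = 0.03775. Discount each cash flow and weight by its period:
  t   CF        PV=CF/(1+0.03775)^t    t·PV
  1       812.50       782.9439       782.9439
  2       812.50       754.4629     1,508.9258
  3       812.50       727.0180     2,181.0539
  4    50,812.50    43,812.6573   175,250.6293
  Σ                 46,077.0820   179,723.5528
Price P = Σ PV = 46,077.0820.
Macaulay duration = Σ(t·PV) / P = 179,723.5528 / 46,077.0820 = 3.90050 half-year periods.
In years: 3.90050 / 2 = 1.95025 years.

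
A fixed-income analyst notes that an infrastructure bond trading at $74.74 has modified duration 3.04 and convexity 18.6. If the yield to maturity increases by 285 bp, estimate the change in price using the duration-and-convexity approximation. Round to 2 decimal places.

Duration effect: -D_mod·Δy = -3.04 × (+0.0285) = -0.086640
Convexity effect: ½·C·(Δy)² = 0.5 × 18.6 × (0.0285)² = +0.007553925
ΔP/P ≈ -0.086640 + 0.007553925 = -0.079086075
ΔP ≈ 74.74 × (-0.079086075) = -5.9108932455.

-$5.91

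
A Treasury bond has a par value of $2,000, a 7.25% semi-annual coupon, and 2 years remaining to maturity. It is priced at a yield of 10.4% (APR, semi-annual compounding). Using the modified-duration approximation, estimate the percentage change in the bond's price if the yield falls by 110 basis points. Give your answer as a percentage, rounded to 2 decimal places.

Periodic yield y = 0.052. Modified duration first:
  t   CF        PV=CF/(1+0.052)^t    t·PV
  1        72.50        68.9163        68.9163
  2        72.50        65.5098       131.0197
  3        72.50        62.2717       186.8151
  4     2,072.50     1,692.1216     6,768.4866
  Σ                  1,888.8195     7,155.2377
P = 1,888.8195; D_Mac = 3.78821 half-year periods = 1.89410 yrs; D_mod = 1.89410/(1+0.052) = 1.80048 yrs.
ΔP/P ≈ -D_mod · Δy = -1.80048 × (-0.011) = +0.019805 = +1.9805%.

+1.98%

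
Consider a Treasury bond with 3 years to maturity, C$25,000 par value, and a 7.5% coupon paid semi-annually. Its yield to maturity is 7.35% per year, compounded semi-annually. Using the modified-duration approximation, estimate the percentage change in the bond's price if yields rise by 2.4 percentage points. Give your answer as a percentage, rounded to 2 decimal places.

Periodic yield y = 0.03675. Modified duration first:
  t   CF        PV=CF/(1+0.03675)^t    t·PV
  1       937.50       904.2681       904.2681
  2       937.50       872.2143     1,744.4285
  3       937.50       841.2966     2,523.8899
  4       937.50       811.4749     3,245.8997
  5       937.50       782.7103     3,913.5516
  6    25,937.50    20,887.3743   125,324.2459
  Σ                 25,099.3386   137,656.2837
P = 25,099.3386; D_Mac = 5.48446 half-year periods = 2.74223 yrs; D_mod = 2.74223/(1+0.03675) = 2.64502 yrs.
ΔP/P ≈ -D_mod · Δy = -2.64502 × (+0.024) = -0.063481 = -6.3481%.

-6.35%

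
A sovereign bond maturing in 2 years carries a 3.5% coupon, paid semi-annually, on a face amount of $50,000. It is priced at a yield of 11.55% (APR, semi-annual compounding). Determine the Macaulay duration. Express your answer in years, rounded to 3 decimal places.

1.944 years

Periodic yield y = 0.05775. Discount each cash flow and weight by its period:
  t   CF        PV=CF/(1+0.05775)^t    t·PV
  1       875.00       827.2276       827.2276
  2       875.00       782.0634     1,564.1269
  3       875.00       739.3651     2,218.0953
  4    50,875.00    40,641.7393   162,566.9574
  Σ                 42,990.3955   167,176.4072
Price P = Σ PV = 42,990.3955.
Macaulay duration = Σ(t·PV) / P = 167,176.4072 / 42,990.3955 = 3.88869 half-year periods.
In years: 3.88869 / 2 = 1.94435 years.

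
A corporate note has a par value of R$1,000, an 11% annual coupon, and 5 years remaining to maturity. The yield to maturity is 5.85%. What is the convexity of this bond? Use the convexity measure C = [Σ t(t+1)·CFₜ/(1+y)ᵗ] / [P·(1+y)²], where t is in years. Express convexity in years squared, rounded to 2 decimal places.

With y = 0.0585:
  t   CF        PV=CF/(1+0.0585)^t    t·PV        t(t+1)·PV
  1       110.00       103.9206       103.9206         207.8413
  2       110.00        98.1773       196.3545         589.0636
  3       110.00        92.7513       278.2540       1,113.0158
  4       110.00        87.6252       350.5010       1,752.5049
  5     1,110.00       835.3504     4,176.7518      25,060.5110
  Σ                  1,217.8248     5,105.7819      28,722.9366
P = 1,217.8248.
Convexity = Σ t(t+1)·PV / [P·(1+y)²] = 28,722.9366 / (1,217.8248 × 1.120422) = 21.05049.

21.05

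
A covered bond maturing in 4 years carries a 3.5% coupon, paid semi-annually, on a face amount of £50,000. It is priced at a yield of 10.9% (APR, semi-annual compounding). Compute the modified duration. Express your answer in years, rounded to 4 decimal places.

Periodic yield y = 0.0545. First find Macaulay duration:
  t   CF        PV=CF/(1+0.0545)^t    t·PV
  1       875.00       829.7771       829.7771
  2       875.00       786.8916     1,573.7831
  3       875.00       746.2224     2,238.6673
  4       875.00       707.6552     2,830.6209
  5       875.00       671.0813     3,355.4065
  6       875.00       636.3976     3,818.3857
  7       875.00       603.5065     4,224.5456
  8    50,875.00    33,276.0486   266,208.3886
  Σ                 38,257.5804   285,079.5749
P = 38,257.5804; Macaulay duration = 285,079.5749 / 38,257.5804 = 7.45158 half-year periods = 3.72579 years.
Modified duration = D_Mac / (1 + y) = 3.72579 / 1.0545 = 3.53323 years.

3.5332 years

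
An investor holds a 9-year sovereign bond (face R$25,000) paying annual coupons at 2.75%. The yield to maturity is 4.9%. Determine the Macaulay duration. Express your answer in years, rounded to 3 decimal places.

7.998 years

Periodic yield y = 0.049. Discount each cash flow and weight by its year:
  t   CF        PV=CF/(1+0.049)^t    t·PV
  1       687.50       655.3861       655.3861
  2       687.50       624.7722     1,249.5445
  3       687.50       595.5884     1,786.7652
  4       687.50       567.7678     2,271.0712
  5       687.50       541.2467     2,706.2335
  6       687.50       515.9644     3,095.7867
  7       687.50       491.8631     3,443.0420
  8       687.50       468.8877     3,751.1012
  9    25,687.50    16,700.9988   150,308.9894
  Σ                 21,162.4753   169,267.9198
Price P = Σ PV = 21,162.4753.
Macaulay duration = Σ(t·PV) / P = 169,267.9198 / 21,162.4753 = 7.99849 years.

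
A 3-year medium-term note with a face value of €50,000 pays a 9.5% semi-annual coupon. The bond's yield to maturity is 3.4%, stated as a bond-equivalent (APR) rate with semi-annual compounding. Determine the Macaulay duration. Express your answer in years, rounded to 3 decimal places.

Periodic yield y = 0.017. Discount each cash flow and weight by its period:
  t   CF        PV=CF/(1+0.017)^t    t·PV
  1     2,375.00     2,335.2999     2,335.2999
  2     2,375.00     2,296.2634     4,592.5268
  3     2,375.00     2,257.8795     6,773.6384
  4     2,375.00     2,220.1371     8,880.5486
  5     2,375.00     2,183.0257    10,915.1285
  6    52,375.00    47,336.7370   284,020.4223
  Σ                 58,629.3427   317,517.5645
Price P = Σ PV = 58,629.3427.
Macaulay duration = Σ(t·PV) / P = 317,517.5645 / 58,629.3427 = 5.41568 half-year periods.
In years: 5.41568 / 2 = 2.70784 years.

2.708 years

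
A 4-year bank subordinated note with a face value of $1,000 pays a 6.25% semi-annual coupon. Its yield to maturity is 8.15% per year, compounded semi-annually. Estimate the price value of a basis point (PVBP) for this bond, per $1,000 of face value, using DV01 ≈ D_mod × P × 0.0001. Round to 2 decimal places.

$0.32

Periodic yield y = 0.04075.
  t   CF        PV=CF/(1+0.04075)^t    t·PV
  1        31.25        30.0264        30.0264
  2        31.25        28.8508        57.7015
  3        31.25        27.7211        83.1634
  4        31.25        26.6357       106.5429
  5        31.25        25.5928       127.9640
  6        31.25        24.5907       147.5444
  7        31.25        23.6279       165.3953
  8     1,031.25       749.1911     5,993.5287
  Σ                    936.2365     6,711.8666
P = 936.2365; D_Mac = 7.16899 half-year periods = 3.58449 yrs; D_mod = 3.44414 yrs.
DV01 ≈ 3.44414 × 936.2365 × 0.0001 = 0.322453.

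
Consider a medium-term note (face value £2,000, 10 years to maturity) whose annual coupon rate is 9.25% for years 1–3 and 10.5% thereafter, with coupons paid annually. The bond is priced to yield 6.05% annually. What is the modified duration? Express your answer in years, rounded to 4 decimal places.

6.8249 years

Periodic yield y = 0.0605. First find Macaulay duration:
  t   CF        PV=CF/(1+0.0605)^t    t·PV
  1       185.00       174.4460       174.4460
  2       185.00       164.4941       328.9882
  3       185.00       155.1100       465.3299
  4       210.00       166.0262       664.1048
  5       210.00       156.5546       782.7732
  6       210.00       147.6234       885.7405
  7       210.00       139.2017       974.4120
  8       210.00       131.2605     1,050.0837
  9       210.00       123.7722     1,113.9501
  10    2,210.00     1,228.2465    12,282.4653
  Σ                  2,586.7353    18,722.2937
P = 2,586.7353; Macaulay duration = 18,722.2937 / 2,586.7353 = 7.23781 years.
Modified duration = D_Mac / (1 + y) = 7.23781 / 1.0605 = 6.82490 years.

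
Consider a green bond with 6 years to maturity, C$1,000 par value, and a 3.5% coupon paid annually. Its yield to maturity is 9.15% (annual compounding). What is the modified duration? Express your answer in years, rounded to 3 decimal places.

4.970 years

Periodic yield y = 0.0915. First find Macaulay duration:
  t   CF        PV=CF/(1+0.0915)^t    t·PV
  1        35.00        32.0660        32.0660
  2        35.00        29.3779        58.7558
  3        35.00        26.9152        80.7455
  4        35.00        24.6589        98.6355
  5        35.00        22.5917       112.9586
  6     1,035.00       612.0655     3,672.3931
  Σ                    747.6751     4,055.5543
P = 747.6751; Macaulay duration = 4,055.5543 / 747.6751 = 5.42422 years.
Modified duration = D_Mac / (1 + y) = 5.42422 / 1.0915 = 4.96951 years.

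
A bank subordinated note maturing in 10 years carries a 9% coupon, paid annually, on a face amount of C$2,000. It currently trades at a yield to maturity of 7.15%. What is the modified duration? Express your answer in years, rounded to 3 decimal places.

6.704 years

Periodic yield y = 0.0715. First find Macaulay duration:
  t   CF        PV=CF/(1+0.0715)^t    t·PV
  1       180.00       167.9888       167.9888
  2       180.00       156.7791       313.5582
  3       180.00       146.3174       438.9522
  4       180.00       136.5538       546.2152
  5       180.00       127.4417       637.2086
  6       180.00       118.9377       713.6261
  7       180.00       111.0011       777.0077
  8       180.00       103.5941       828.7530
  9       180.00        96.6814       870.1326
  10    2,180.00     1,092.7850    10,927.8504
  Σ                  2,258.0802    16,221.2927
P = 2,258.0802; Macaulay duration = 16,221.2927 / 2,258.0802 = 7.18367 years.
Modified duration = D_Mac / (1 + y) = 7.18367 / 1.0715 = 6.70431 years.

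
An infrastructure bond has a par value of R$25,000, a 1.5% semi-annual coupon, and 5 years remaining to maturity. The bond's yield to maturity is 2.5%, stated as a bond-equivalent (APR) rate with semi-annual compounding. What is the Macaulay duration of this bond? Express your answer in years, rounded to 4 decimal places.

Periodic yield y = 0.0125. Discount each cash flow and weight by its period:
  t   CF        PV=CF/(1+0.0125)^t    t·PV
  1       187.50       185.1852       185.1852
  2       187.50       182.8989       365.7979
  3       187.50       180.6409       541.9228
  4       187.50       178.4108       713.6432
  5       187.50       176.2082       881.0410
  6       187.50       174.0328     1,044.1967
  7       187.50       171.8842     1,203.1897
  8       187.50       169.7622     1,358.0977
  9       187.50       167.6664     1,508.9974
  10   25,187.50    22,245.1196   222,451.1958
  Σ                 23,831.8093   230,253.2673
Price P = Σ PV = 23,831.8093.
Macaulay duration = Σ(t·PV) / P = 230,253.2673 / 23,831.8093 = 9.66159 half-year periods.
In years: 9.66159 / 2 = 4.83080 years.

4.8308 years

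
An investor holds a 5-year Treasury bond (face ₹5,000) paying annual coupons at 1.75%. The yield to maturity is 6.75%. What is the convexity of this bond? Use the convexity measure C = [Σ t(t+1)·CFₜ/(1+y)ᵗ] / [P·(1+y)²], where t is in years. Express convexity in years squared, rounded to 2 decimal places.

24.98

With y = 0.0675:
  t   CF        PV=CF/(1+0.0675)^t    t·PV        t(t+1)·PV
  1        87.50        81.9672        81.9672         163.9344
  2        87.50        76.7843       153.5685         460.7056
  3        87.50        71.9291       215.7872         863.1488
  4        87.50        67.3809       269.5234       1,347.6171
  5     5,087.50     3,669.9910    18,349.9552     110,099.7311
  Σ                  3,968.0524    19,070.8016     112,935.1371
P = 3,968.0524.
Convexity = Σ t(t+1)·PV / [P·(1+y)²] = 112,935.1371 / (3,968.0524 × 1.139556) = 24.97560.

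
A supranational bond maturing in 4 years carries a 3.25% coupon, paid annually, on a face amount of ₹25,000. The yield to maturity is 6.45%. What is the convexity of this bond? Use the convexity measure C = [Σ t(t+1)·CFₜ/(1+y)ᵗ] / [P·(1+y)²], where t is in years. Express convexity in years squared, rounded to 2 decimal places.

16.49

With y = 0.0645:
  t   CF        PV=CF/(1+0.0645)^t    t·PV        t(t+1)·PV
  1       812.50       763.2691       763.2691       1,526.5383
  2       812.50       717.0213     1,434.0425       4,302.1276
  3       812.50       673.5756     2,020.7269       8,082.9077
  4    25,812.50    20,102.3766    80,409.5066     402,047.5330
  Σ                 22,256.2427    84,627.5452     415,959.1065
P = 22,256.2427.
Convexity = Σ t(t+1)·PV / [P·(1+y)²] = 415,959.1065 / (22,256.2427 × 1.133160) = 16.49330.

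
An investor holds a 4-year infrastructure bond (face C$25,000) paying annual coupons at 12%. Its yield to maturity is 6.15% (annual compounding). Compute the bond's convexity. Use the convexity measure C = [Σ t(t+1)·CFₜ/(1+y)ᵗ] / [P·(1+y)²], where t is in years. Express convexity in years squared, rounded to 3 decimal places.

14.554

With y = 0.0615:
  t   CF        PV=CF/(1+0.0615)^t    t·PV        t(t+1)·PV
  1     3,000.00     2,826.1894     2,826.1894       5,652.3787
  2     3,000.00     2,662.4488     5,324.8975      15,974.6925
  3     3,000.00     2,508.1948     7,524.5843      30,098.3373
  4    28,000.00    22,053.5261    88,214.1043     441,070.5214
  Σ                 30,050.3590   103,889.7755     492,795.9300
P = 30,050.3590.
Convexity = Σ t(t+1)·PV / [P·(1+y)²] = 492,795.9300 / (30,050.3590 × 1.126782) = 14.55384.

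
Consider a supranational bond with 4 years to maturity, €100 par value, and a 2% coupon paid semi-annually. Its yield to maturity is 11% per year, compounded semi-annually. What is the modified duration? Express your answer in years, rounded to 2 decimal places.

Periodic yield y = 0.055. First find Macaulay duration:
  t   CF        PV=CF/(1+0.055)^t    t·PV
  1         1.00         0.9479         0.9479
  2         1.00         0.8985         1.7969
  3         1.00         0.8516         2.5548
  4         1.00         0.8072         3.2289
  5         1.00         0.7651         3.8257
  6         1.00         0.7252         4.3515
  7         1.00         0.6874         4.8121
  8       101.00        65.8115       526.4919
  Σ                     71.4945       548.0096
P = 71.4945; Macaulay duration = 548.0096 / 71.4945 = 7.66506 half-year periods = 3.83253 years.
Modified duration = D_Mac / (1 + y) = 3.83253 / 1.055 = 3.63273 years.

3.63 years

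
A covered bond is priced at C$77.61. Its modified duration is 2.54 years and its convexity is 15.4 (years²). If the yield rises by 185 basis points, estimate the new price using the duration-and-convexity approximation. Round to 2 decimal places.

Duration effect: -D_mod·Δy = -2.54 × (+0.0185) = -0.046990
Convexity effect: ½·C·(Δy)² = 0.5 × 15.4 × (0.0185)² = +0.002635325
ΔP/P ≈ -0.046990 + 0.002635325 = -0.044354675
New price ≈ 77.61 × (1 - 0.044354675) = 74.16763367325.

C$74.17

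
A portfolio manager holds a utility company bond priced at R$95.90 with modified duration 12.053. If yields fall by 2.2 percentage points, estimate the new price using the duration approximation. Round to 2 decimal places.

Duration approximation: ΔP/P ≈ -D_mod · Δy = -12.053 × (-0.022) = +0.265166.
New price ≈ 95.90 × (1 + 0.265166) = 121.3294194.

R$121.33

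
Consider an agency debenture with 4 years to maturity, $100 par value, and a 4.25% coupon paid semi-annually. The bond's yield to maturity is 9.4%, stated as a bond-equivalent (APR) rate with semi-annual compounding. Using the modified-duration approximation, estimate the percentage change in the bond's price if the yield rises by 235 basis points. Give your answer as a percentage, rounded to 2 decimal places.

-8.28%

Periodic yield y = 0.047. Modified duration first:
  t   CF        PV=CF/(1+0.047)^t    t·PV
  1        2.125         2.0296         2.0296
  2        2.125         1.9385         3.8770
  3        2.125         1.8515         5.5544
  4        2.125         1.7684         7.0735
  5        2.125         1.6890         8.4449
  6        2.125         1.6132         9.6790
  7        2.125         1.5407        10.7852
  8      102.125        70.7227       565.7813
  Σ                     83.1535       613.2250
P = 83.1535; D_Mac = 7.37461 half-year periods = 3.68731 yrs; D_mod = 3.68731/(1+0.047) = 3.52178 yrs.
ΔP/P ≈ -D_mod · Δy = -3.52178 × (+0.0235) = -0.082762 = -8.2762%.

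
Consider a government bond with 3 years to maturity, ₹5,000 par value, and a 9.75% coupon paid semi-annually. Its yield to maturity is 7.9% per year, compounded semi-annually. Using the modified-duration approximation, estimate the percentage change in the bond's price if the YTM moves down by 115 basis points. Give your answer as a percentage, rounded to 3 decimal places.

Periodic yield y = 0.0395. Modified duration first:
  t   CF        PV=CF/(1+0.0395)^t    t·PV
  1       243.75       234.4877       234.4877
  2       243.75       225.5774       451.1549
  3       243.75       217.0057       651.0171
  4       243.75       208.7597       835.0388
  5       243.75       200.8270     1,004.1351
  6     5,243.75     4,156.1864    24,937.1184
  Σ                  5,242.8440    28,112.9519
P = 5,242.8440; D_Mac = 5.36216 half-year periods = 2.68108 yrs; D_mod = 2.68108/(1+0.0395) = 2.57920 yrs.
ΔP/P ≈ -D_mod · Δy = -2.57920 × (-0.0115) = +0.029661 = +2.9661%.

+2.966%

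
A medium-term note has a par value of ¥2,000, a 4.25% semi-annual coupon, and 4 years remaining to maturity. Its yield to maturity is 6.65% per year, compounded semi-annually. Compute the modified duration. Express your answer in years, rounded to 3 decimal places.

Periodic yield y = 0.03325. First find Macaulay duration:
  t   CF        PV=CF/(1+0.03325)^t    t·PV
  1        42.50        41.1323        41.1323
  2        42.50        39.8087        79.6174
  3        42.50        38.5277       115.5830
  4        42.50        37.2878       149.1514
  5        42.50        36.0879       180.4396
  6        42.50        34.9266       209.5597
  7        42.50        33.8027       236.6187
  8     2,042.50     1,572.2397    12,577.9175
  Σ                  1,833.8135    13,590.0196
P = 1,833.8135; Macaulay duration = 13,590.0196 / 1,833.8135 = 7.41080 half-year periods = 3.70540 years.
Modified duration = D_Mac / (1 + y) = 3.70540 / 1.03325 = 3.58616 years.

3.586 years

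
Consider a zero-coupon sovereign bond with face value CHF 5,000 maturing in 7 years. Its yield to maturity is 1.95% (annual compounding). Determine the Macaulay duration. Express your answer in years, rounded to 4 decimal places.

7.0000 years

A zero-coupon bond has a single cash flow at maturity, so its Macaulay duration equals its maturity: 7 years.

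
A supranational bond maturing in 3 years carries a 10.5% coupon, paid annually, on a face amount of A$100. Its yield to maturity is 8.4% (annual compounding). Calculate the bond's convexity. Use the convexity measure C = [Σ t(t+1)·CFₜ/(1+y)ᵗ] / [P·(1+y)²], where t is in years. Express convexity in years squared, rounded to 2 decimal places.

9.00

With y = 0.084:
  t   CF        PV=CF/(1+0.084)^t    t·PV        t(t+1)·PV
  1        10.50         9.6863         9.6863          19.3727
  2        10.50         8.9357        17.8715          53.6145
  3       110.50        86.7510       260.2530       1,041.0119
  Σ                    105.3731       287.8108       1,113.9990
P = 105.3731.
Convexity = Σ t(t+1)·PV / [P·(1+y)²] = 1,113.9990 / (105.3731 × 1.175056) = 8.99698.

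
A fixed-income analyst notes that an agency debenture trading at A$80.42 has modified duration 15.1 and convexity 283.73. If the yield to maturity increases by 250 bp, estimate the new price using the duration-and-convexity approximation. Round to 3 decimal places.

Duration effect: -D_mod·Δy = -15.1 × (+0.025) = -0.377500
Convexity effect: ½·C·(Δy)² = 0.5 × 283.73 × (0.025)² = +0.088665625
ΔP/P ≈ -0.377500 + 0.088665625 = -0.288834375
New price ≈ 80.42 × (1 - 0.288834375) = 57.1919395625.

A$57.192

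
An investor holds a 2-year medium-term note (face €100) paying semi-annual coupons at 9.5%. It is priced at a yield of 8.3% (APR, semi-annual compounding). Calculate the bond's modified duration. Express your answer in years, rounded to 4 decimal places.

Periodic yield y = 0.0415. First find Macaulay duration:
  t   CF        PV=CF/(1+0.0415)^t    t·PV
  1         4.75         4.5607         4.5607
  2         4.75         4.3790         8.7580
  3         4.75         4.2045        12.6135
  4       104.75        89.0260       356.1041
  Σ                    102.1703       382.0363
P = 102.1703; Macaulay duration = 382.0363 / 102.1703 = 3.73921 half-year periods = 1.86961 years.
Modified duration = D_Mac / (1 + y) = 1.86961 / 1.0415 = 1.79511 years.

1.7951 years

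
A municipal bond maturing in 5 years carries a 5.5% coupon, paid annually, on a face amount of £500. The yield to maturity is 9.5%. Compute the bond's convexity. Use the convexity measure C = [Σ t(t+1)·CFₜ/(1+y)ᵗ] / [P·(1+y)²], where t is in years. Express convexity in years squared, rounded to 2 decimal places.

21.43

With y = 0.095:
  t   CF        PV=CF/(1+0.095)^t    t·PV        t(t+1)·PV
  1        27.50        25.1142        25.1142          50.2283
  2        27.50        22.9353        45.8706         137.6118
  3        27.50        20.9455        62.8364         251.3458
  4        27.50        19.1283        76.5132         382.5659
  5       527.50       335.0826     1,675.4130      10,052.4778
  Σ                    423.2058     1,885.7473      10,874.2296
P = 423.2058.
Convexity = Σ t(t+1)·PV / [P·(1+y)²] = 10,874.2296 / (423.2058 × 1.199025) = 21.42982.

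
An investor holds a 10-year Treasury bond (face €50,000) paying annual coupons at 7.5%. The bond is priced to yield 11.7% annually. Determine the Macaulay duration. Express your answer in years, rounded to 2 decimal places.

Periodic yield y = 0.117. Discount each cash flow and weight by its year:
  t   CF        PV=CF/(1+0.117)^t    t·PV
  1     3,750.00     3,357.2068     3,357.2068
  2     3,750.00     3,005.5567     6,011.1133
  3     3,750.00     2,690.7401     8,072.2203
  4     3,750.00     2,408.8989     9,635.5956
  5     3,750.00     2,156.5792    10,782.8958
  6     3,750.00     1,930.6886    11,584.1315
  7     3,750.00     1,728.4589    12,099.2123
  8     3,750.00     1,547.4117    12,379.2938
  9     3,750.00     1,385.3283    12,467.9548
  10   53,750.00    17,776.5197   177,765.1966
  Σ                 37,987.3888   264,154.8207
Price P = Σ PV = 37,987.3888.
Macaulay duration = Σ(t·PV) / P = 264,154.8207 / 37,987.3888 = 6.95375 years.

6.95 years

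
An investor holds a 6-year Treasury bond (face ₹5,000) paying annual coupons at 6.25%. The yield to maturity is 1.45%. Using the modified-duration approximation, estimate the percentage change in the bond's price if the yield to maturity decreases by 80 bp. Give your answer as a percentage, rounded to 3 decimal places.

Periodic yield y = 0.0145. Modified duration first:
  t   CF        PV=CF/(1+0.0145)^t    t·PV
  1       312.50       308.0335       308.0335
  2       312.50       303.6309       607.2617
  3       312.50       299.2911       897.8734
  4       312.50       295.0134     1,180.0538
  5       312.50       290.7969     1,453.9845
  6     5,312.50     4,872.8903    29,237.3418
  Σ                  6,369.6562    33,684.5488
P = 6,369.6562; D_Mac = 5.28828 yrs; D_mod = 5.28828/(1+0.0145) = 5.21270 yrs.
ΔP/P ≈ -D_mod · Δy = -5.21270 × (-0.008) = +0.041702 = +4.1702%.

+4.170%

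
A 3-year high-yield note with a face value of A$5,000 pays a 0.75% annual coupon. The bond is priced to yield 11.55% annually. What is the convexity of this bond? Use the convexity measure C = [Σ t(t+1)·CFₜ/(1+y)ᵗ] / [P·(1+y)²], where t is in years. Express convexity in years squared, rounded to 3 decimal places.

9.531

With y = 0.1155:
  t   CF        PV=CF/(1+0.1155)^t    t·PV        t(t+1)·PV
  1        37.50        33.6172        33.6172          67.2344
  2        37.50        30.1365        60.2729         180.8187
  3     5,037.50     3,629.1618    10,887.4855      43,549.9420
  Σ                  3,692.9155    10,981.3756      43,797.9952
P = 3,692.9155.
Convexity = Σ t(t+1)·PV / [P·(1+y)²] = 43,797.9952 / (3,692.9155 × 1.244340) = 9.53116.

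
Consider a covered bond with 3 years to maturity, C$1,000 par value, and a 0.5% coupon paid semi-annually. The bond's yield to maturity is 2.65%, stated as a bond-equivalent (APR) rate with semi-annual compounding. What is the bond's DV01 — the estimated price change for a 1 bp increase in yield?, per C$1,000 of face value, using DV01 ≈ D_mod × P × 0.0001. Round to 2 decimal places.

Periodic yield y = 0.01325.
  t   CF        PV=CF/(1+0.01325)^t    t·PV
  1         2.50         2.4673         2.4673
  2         2.50         2.4350         4.8701
  3         2.50         2.4032         7.2096
  4         2.50         2.3718         9.4871
  5         2.50         2.3408        11.7038
  6     1,002.50       926.3705     5,558.2229
  Σ                    938.3886     5,593.9608
P = 938.3886; D_Mac = 5.96124 half-year periods = 2.98062 yrs; D_mod = 2.94164 yrs.
DV01 ≈ 2.94164 × 938.3886 × 0.0001 = 0.276041.

C$0.28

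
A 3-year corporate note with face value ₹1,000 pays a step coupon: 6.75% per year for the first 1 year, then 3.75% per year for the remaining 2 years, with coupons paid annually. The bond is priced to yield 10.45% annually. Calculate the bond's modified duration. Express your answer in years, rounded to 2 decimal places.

2.56 years

Periodic yield y = 0.1045. First find Macaulay duration:
  t   CF        PV=CF/(1+0.1045)^t    t·PV
  1        67.50        61.1136        61.1136
  2        37.50        30.7397        61.4794
  3     1,037.50       770.0004     2,310.0012
  Σ                    861.8537     2,432.5942
P = 861.8537; Macaulay duration = 2,432.5942 / 861.8537 = 2.82251 years.
Modified duration = D_Mac / (1 + y) = 2.82251 / 1.1045 = 2.55547 years.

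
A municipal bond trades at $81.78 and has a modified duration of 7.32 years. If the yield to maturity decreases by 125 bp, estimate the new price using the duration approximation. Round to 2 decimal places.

$89.26

Duration approximation: ΔP/P ≈ -D_mod · Δy = -7.32 × (-0.0125) = +0.091500.
New price ≈ 81.78 × (1 + 0.091500) = 89.26287.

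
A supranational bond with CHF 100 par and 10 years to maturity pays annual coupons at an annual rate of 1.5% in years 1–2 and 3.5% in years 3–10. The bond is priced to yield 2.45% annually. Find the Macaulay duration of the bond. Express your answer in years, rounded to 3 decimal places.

Periodic yield y = 0.0245. Discount each cash flow and weight by its year:
  t   CF        PV=CF/(1+0.0245)^t    t·PV
  1         1.50         1.4641         1.4641
  2         1.50         1.4291         2.8582
  3         3.50         3.2549         9.7646
  4         3.50         3.1770        12.7081
  5         3.50         3.1010        15.5052
  6         3.50         3.0269        18.1613
  7         3.50         2.9545        20.6815
  8         3.50         2.8838        23.0708
  9         3.50         2.8149        25.3339
  10      103.50        81.2495       812.4950
  Σ                    105.3558       942.0429
Price P = Σ PV = 105.3558.
Macaulay duration = Σ(t·PV) / P = 942.0429 / 105.3558 = 8.94154 years.

8.942 years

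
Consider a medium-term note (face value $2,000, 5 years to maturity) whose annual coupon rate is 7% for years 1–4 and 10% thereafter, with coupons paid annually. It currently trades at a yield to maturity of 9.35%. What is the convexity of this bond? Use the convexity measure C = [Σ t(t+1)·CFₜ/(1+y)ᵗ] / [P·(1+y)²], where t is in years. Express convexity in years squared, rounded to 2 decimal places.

With y = 0.0935:
  t   CF        PV=CF/(1+0.0935)^t    t·PV        t(t+1)·PV
  1       140.00       128.0293       128.0293         256.0585
  2       140.00       117.0821       234.1642         702.4925
  3       140.00       107.0710       321.2129       1,284.8515
  4       140.00        97.9158       391.6633       1,958.3165
  5     2,200.00     1,407.1123     7,035.5613      42,213.3675
  Σ                  1,857.2104     8,110.6309      46,415.0865
P = 1,857.2104.
Convexity = Σ t(t+1)·PV / [P·(1+y)²] = 46,415.0865 / (1,857.2104 × 1.195742) = 20.90068.

20.90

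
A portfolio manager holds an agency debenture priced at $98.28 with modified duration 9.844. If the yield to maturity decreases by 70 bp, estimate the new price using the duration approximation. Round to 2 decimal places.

$105.05

Duration approximation: ΔP/P ≈ -D_mod · Δy = -9.844 × (-0.007) = +0.068908.
New price ≈ 98.28 × (1 + 0.068908) = 105.05227824.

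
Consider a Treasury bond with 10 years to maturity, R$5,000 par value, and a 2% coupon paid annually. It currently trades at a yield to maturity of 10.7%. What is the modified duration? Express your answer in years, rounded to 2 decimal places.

7.84 years

Periodic yield y = 0.107. First find Macaulay duration:
  t   CF        PV=CF/(1+0.107)^t    t·PV
  1       100.00        90.3342        90.3342
  2       100.00        81.6027       163.2055
  3       100.00        73.7152       221.1456
  4       100.00        66.5901       266.3603
  5       100.00        60.1536       300.7682
  6       100.00        54.3393       326.0360
  7       100.00        49.0870       343.6091
  8       100.00        44.3424       354.7391
  9       100.00        40.0564       360.5072
  10    5,100.00     1,845.4147    18,454.1466
  Σ                  2,405.6357    20,880.8519
P = 2,405.6357; Macaulay duration = 20,880.8519 / 2,405.6357 = 8.67997 years.
Modified duration = D_Mac / (1 + y) = 8.67997 / 1.107 = 7.84099 years.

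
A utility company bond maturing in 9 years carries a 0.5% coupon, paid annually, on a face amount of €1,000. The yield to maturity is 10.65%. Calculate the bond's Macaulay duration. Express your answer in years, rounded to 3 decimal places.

8.696 years

Periodic yield y = 0.1065. Discount each cash flow and weight by its year:
  t   CF        PV=CF/(1+0.1065)^t    t·PV
  1         5.00         4.5188         4.5188
  2         5.00         4.0838         8.1677
  3         5.00         3.6908        11.0723
  4         5.00         3.3355        13.3421
  5         5.00         3.0145        15.0724
  6         5.00         2.7243        16.3460
  7         5.00         2.4621        17.2349
  8         5.00         2.2251        17.8012
  9     1,005.00       404.2065     3,637.8585
  Σ                    430.2615     3,741.4138
Price P = Σ PV = 430.2615.
Macaulay duration = Σ(t·PV) / P = 3,741.4138 / 430.2615 = 8.69567 years.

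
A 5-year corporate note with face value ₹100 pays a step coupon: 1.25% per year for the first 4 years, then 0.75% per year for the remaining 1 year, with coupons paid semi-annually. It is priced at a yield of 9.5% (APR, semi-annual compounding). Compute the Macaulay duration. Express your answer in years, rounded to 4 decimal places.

4.8244 years

Periodic yield y = 0.0475. Discount each cash flow and weight by its period:
  t   CF        PV=CF/(1+0.0475)^t    t·PV
  1        0.625         0.5967         0.5967
  2        0.625         0.5696         1.1392
  3        0.625         0.5438         1.6313
  4        0.625         0.5191         2.0765
  5        0.625         0.4956         2.4779
  6        0.625         0.4731         2.8386
  7        0.625         0.4516         3.1615
  8        0.625         0.4312         3.4494
  9        0.375         0.2470         2.2227
  10     100.375        63.1081       631.0812
  Σ                     67.4357       650.6750
Price P = Σ PV = 67.4357.
Macaulay duration = Σ(t·PV) / P = 650.6750 / 67.4357 = 9.64882 half-year periods.
In years: 9.64882 / 2 = 4.82441 years.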